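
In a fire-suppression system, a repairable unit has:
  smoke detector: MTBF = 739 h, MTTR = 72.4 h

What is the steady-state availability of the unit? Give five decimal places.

0.91077

A(smoke detector) = MTBF/(MTBF+MTTR) = 739/(739+72.4) = 0.91077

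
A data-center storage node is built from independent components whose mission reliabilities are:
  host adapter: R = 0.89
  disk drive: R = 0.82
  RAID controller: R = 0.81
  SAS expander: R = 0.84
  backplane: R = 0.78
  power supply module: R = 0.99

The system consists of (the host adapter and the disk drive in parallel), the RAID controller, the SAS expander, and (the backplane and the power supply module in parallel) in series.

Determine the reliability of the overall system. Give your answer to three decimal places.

0.665

Parallel (host adapter and disk drive): 1 − (1 − 0.89000)(1 − 0.82000) = 0.98020
Parallel (backplane and power supply module): 1 − (1 − 0.78000)(1 − 0.99000) = 0.99780
Series ([0.98020], RAID controller, SAS expander, and [0.99780]): 0.98020 × 0.81000 × 0.84000 × 0.99780 = 0.665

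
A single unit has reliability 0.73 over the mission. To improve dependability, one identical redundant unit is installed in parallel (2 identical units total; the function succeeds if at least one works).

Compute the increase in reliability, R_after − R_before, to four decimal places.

0.1971

R_before = 0.73
R_after = 1 − (1 − 0.73)^2 = 0.9271
ΔR = 0.9271 − 0.73 = 0.1971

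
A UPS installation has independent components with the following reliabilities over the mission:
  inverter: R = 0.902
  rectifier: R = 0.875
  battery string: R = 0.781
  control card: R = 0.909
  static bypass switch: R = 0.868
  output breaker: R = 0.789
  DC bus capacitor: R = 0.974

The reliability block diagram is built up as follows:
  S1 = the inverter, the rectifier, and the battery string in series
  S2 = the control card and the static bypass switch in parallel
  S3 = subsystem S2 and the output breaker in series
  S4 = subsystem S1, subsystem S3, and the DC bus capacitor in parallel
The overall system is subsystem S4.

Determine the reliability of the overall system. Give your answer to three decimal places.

0.998

Series (inverter, rectifier, and battery string): 0.90200 × 0.87500 × 0.78100 = 0.61640
Parallel (control card and static bypass switch): 1 − (1 − 0.90900)(1 − 0.86800) = 0.98799
Series ([0.98799] and output breaker): 0.98799 × 0.78900 = 0.77952
Parallel ([0.61640], [0.77952], and DC bus capacitor): 1 − (1 − 0.61640)(1 − 0.77952)(1 − 0.97400) = 0.998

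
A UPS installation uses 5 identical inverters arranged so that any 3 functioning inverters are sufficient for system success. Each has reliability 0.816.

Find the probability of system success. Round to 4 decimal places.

0.9536

R = Σ_{i=3}^{5} C(5,i) p^i (1−p)^{5−i} with p = 0.816
C(5,3)·0.816^3·0.184^2 = 0.183953
C(5,4)·0.816^4·0.184^1 = 0.407895
C(5,5)·0.816^5·0.184^0 = 0.361785
Sum = 0.9536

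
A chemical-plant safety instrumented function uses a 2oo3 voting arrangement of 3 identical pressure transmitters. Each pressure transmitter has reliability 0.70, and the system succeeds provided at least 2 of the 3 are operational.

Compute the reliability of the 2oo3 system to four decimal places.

0.7840

R = Σ_{i=2}^{3} C(3,i) p^i (1−p)^{3−i} with p = 0.70
C(3,2)·0.70^2·0.30^1 = 0.441000
C(3,3)·0.70^3·0.30^0 = 0.343000
Sum = 0.7840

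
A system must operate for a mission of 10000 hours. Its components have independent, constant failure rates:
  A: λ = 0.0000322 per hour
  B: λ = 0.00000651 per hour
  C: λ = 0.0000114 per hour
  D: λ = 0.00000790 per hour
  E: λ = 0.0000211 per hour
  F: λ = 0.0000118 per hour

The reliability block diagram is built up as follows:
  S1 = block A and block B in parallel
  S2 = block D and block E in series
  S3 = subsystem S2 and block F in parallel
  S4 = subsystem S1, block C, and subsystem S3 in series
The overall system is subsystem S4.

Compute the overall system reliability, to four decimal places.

0.8522

R(A) = exp(−0.0000322 × 10000) = 0.724698
R(B) = exp(−0.00000651 × 10000) = 0.936974
R(C) = exp(−0.0000114 × 10000) = 0.892258
R(D) = exp(−0.00000790 × 10000) = 0.924040
R(E) = exp(−0.0000211 × 10000) = 0.809774
R(F) = exp(−0.0000118 × 10000) = 0.888696
Parallel (A and B): 1 − (1 − 0.724698)(1 − 0.936974) = 0.982649
Series (D and E): 0.924040 × 0.809774 = 0.748264
Parallel ([0.748264] and F): 1 − (1 − 0.748264)(1 − 0.888696) = 0.971981
Series ([0.982649], C, and [0.971981]): 0.982649 × 0.892258 × 0.971981 = 0.8522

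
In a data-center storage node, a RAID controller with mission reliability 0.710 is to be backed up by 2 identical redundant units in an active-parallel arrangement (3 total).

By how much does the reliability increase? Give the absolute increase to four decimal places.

R_before = 0.710
R_after = 1 − (1 − 0.710)^3 = 0.9756
ΔR = 0.9756 − 0.710 = 0.2656

0.2656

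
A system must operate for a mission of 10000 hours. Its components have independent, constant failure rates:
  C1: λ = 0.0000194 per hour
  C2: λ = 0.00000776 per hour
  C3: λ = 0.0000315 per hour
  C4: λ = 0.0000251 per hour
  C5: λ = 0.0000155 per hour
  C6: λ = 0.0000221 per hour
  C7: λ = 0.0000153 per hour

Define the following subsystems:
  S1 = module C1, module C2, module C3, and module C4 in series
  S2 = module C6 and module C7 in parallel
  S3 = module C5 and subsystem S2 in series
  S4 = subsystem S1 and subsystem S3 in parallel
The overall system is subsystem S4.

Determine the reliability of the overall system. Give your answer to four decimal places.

0.9049

R(C1) = exp(−0.0000194 × 10000) = 0.823658
R(C2) = exp(−0.00000776 × 10000) = 0.925334
R(C3) = exp(−0.0000315 × 10000) = 0.729789
R(C4) = exp(−0.0000251 × 10000) = 0.778022
R(C5) = exp(−0.0000155 × 10000) = 0.856415
R(C6) = exp(−0.0000221 × 10000) = 0.801717
R(C7) = exp(−0.0000153 × 10000) = 0.858130
Series (C1, C2, C3, and C4): 0.823658 × 0.925334 × 0.729789 × 0.778022 = 0.432748
Parallel (C6 and C7): 1 − (1 − 0.801717)(1 − 0.858130) = 0.971870
Series (C5 and [0.971870]): 0.856415 × 0.971870 = 0.832324
Parallel ([0.432748] and [0.832324]): 1 − (1 − 0.432748)(1 − 0.832324) = 0.9049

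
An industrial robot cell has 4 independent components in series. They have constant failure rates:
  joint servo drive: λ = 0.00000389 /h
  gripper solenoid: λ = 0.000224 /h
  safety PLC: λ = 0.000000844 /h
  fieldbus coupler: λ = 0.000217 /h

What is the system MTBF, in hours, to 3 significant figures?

2240

Series of exponential components: λ_sys = Σ λ_i
λ_sys = 0.00000389 + 0.000224 + 0.000000844 + 0.000217 = 4.4573e-04 /h
MTBF = 1 / λ_sys = 2240 h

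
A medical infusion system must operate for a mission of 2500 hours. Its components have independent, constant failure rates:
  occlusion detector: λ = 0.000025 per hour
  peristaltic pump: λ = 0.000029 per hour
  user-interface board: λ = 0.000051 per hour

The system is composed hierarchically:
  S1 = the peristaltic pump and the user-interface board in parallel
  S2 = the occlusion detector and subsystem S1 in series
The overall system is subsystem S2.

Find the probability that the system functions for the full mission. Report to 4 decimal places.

0.9315

R(occlusion detector) = exp(−0.000025 × 2500) = 0.939413
R(peristaltic pump) = exp(−0.000029 × 2500) = 0.930066
R(user-interface board) = exp(−0.000051 × 2500) = 0.880293
Parallel (peristaltic pump and user-interface board): 1 − (1 − 0.930066)(1 − 0.880293) = 0.991628
Series (occlusion detector and [0.991628]): 0.939413 × 0.991628 = 0.9315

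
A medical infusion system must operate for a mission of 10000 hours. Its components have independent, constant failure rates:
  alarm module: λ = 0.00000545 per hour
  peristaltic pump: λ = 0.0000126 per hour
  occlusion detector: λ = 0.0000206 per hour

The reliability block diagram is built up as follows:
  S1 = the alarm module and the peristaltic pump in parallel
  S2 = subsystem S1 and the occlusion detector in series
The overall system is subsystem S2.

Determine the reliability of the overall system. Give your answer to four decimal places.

R(alarm module) = exp(−0.00000545 × 10000) = 0.946959
R(peristaltic pump) = exp(−0.0000126 × 10000) = 0.881615
R(occlusion detector) = exp(−0.0000206 × 10000) = 0.813833
Parallel (alarm module and peristaltic pump): 1 − (1 − 0.946959)(1 − 0.881615) = 0.993721
Series ([0.993721] and occlusion detector): 0.993721 × 0.813833 = 0.8087

0.8087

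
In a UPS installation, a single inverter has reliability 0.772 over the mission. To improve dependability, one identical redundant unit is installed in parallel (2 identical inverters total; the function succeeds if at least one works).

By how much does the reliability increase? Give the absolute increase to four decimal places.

0.1760

R_before = 0.772
R_after = 1 − (1 − 0.772)^2 = 0.9480
ΔR = 0.9480 − 0.772 = 0.1760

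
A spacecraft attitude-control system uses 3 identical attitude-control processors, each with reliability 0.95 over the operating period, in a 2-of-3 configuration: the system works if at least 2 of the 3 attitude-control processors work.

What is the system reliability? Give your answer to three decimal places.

0.993

R = Σ_{i=2}^{3} C(3,i) p^i (1−p)^{3−i} with p = 0.95
C(3,2)·0.95^2·0.05^1 = 0.13538
C(3,3)·0.95^3·0.05^0 = 0.85738
Sum = 0.993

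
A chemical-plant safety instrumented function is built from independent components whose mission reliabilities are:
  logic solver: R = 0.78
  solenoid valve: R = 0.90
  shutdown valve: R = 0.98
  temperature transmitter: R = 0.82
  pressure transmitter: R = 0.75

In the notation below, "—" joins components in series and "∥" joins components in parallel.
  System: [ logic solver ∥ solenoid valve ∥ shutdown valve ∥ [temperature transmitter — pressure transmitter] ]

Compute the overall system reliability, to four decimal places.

Series (temperature transmitter and pressure transmitter): 0.820000 × 0.750000 = 0.615000
Parallel (logic solver, solenoid valve, shutdown valve, and [0.615000]): 1 − (1 − 0.780000)(1 − 0.900000)(1 − 0.980000)(1 − 0.615000) = 0.9998

0.9998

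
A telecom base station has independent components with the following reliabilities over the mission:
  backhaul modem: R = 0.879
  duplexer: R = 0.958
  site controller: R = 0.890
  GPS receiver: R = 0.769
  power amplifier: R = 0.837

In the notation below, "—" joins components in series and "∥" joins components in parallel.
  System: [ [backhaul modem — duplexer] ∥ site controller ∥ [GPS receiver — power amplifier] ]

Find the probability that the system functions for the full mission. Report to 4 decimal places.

0.9938

Series (backhaul modem and duplexer): 0.879000 × 0.958000 = 0.842082
Series (GPS receiver and power amplifier): 0.769000 × 0.837000 = 0.643653
Parallel ([0.842082], site controller, and [0.643653]): 1 − (1 − 0.842082)(1 − 0.890000)(1 − 0.643653) = 0.9938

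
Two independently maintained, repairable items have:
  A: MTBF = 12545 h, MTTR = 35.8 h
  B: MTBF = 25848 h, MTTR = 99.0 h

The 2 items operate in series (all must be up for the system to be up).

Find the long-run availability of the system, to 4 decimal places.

A(A) = MTBF/(MTBF+MTTR) = 12545/(12545+35.8) = 0.997154
A(B) = MTBF/(MTBF+MTTR) = 25848/(25848+99.0) = 0.996185
Series availability: 0.997154 × 0.996185 = 0.9933

0.9933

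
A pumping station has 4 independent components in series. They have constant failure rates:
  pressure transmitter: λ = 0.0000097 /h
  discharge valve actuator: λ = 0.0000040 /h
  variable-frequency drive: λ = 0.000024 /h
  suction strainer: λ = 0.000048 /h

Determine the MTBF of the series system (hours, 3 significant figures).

11700

Series of exponential components: λ_sys = Σ λ_i
λ_sys = 0.0000097 + 0.0000040 + 0.000024 + 0.000048 = 8.5700e-05 /h
MTBF = 1 / λ_sys = 11700 h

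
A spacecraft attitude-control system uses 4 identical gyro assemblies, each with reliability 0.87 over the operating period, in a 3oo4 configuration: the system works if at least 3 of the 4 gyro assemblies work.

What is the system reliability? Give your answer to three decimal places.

R = Σ_{i=3}^{4} C(4,i) p^i (1−p)^{4−i} with p = 0.87
C(4,3)·0.87^3·0.13^1 = 0.34242
C(4,4)·0.87^4·0.13^0 = 0.57290
Sum = 0.915

0.915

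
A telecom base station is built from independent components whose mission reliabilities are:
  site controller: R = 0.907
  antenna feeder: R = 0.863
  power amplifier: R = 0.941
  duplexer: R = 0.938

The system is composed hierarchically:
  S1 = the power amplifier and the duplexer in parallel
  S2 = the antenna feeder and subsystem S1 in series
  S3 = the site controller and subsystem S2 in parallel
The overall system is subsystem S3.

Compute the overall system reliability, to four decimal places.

Parallel (power amplifier and duplexer): 1 − (1 − 0.941000)(1 − 0.938000) = 0.996342
Series (antenna feeder and [0.996342]): 0.863000 × 0.996342 = 0.859843
Parallel (site controller and [0.859843]): 1 − (1 − 0.907000)(1 − 0.859843) = 0.9870

0.9870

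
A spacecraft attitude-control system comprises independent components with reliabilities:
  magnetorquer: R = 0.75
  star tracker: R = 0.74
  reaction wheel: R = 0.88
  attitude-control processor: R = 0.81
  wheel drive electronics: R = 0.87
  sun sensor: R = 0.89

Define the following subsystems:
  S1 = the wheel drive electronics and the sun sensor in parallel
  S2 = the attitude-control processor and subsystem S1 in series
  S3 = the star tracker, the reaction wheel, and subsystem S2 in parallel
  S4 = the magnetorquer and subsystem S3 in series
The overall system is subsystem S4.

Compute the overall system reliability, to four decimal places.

0.7453

Parallel (wheel drive electronics and sun sensor): 1 − (1 − 0.870000)(1 − 0.890000) = 0.985700
Series (attitude-control processor and [0.985700]): 0.810000 × 0.985700 = 0.798417
Parallel (star tracker, reaction wheel, and [0.798417]): 1 − (1 − 0.740000)(1 − 0.880000)(1 − 0.798417) = 0.993711
Series (magnetorquer and [0.993711]): 0.750000 × 0.993711 = 0.7453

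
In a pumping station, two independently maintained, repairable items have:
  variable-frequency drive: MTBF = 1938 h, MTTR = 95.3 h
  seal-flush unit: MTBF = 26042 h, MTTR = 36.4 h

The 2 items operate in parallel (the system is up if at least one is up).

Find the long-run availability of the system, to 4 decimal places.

A(variable-frequency drive) = MTBF/(MTBF+MTTR) = 1938/(1938+95.3) = 0.953130
A(seal-flush unit) = MTBF/(MTBF+MTTR) = 26042/(26042+36.4) = 0.998604
Parallel availability: 1 − (1 − 0.953130)(1 − 0.998604) = 0.9999

0.9999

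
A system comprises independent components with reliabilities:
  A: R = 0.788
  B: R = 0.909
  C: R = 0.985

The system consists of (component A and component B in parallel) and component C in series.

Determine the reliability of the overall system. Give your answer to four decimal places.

0.9660

Parallel (A and B): 1 − (1 − 0.788000)(1 − 0.909000) = 0.980708
Series ([0.980708] and C): 0.980708 × 0.985000 = 0.9660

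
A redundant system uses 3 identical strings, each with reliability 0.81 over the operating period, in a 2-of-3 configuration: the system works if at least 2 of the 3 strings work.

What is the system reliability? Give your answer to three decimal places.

R = Σ_{i=2}^{3} C(3,i) p^i (1−p)^{3−i} with p = 0.81
C(3,2)·0.81^2·0.19^1 = 0.37398
C(3,3)·0.81^3·0.19^0 = 0.53144
Sum = 0.905

0.905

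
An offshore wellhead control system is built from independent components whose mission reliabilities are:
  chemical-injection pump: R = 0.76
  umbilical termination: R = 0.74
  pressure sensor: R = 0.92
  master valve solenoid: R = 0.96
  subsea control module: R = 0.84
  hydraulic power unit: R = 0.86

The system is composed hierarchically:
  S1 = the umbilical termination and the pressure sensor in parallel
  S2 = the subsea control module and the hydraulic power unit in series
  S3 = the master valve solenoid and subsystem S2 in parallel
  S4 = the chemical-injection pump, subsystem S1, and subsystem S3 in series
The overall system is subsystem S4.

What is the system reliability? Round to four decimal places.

Parallel (umbilical termination and pressure sensor): 1 − (1 − 0.740000)(1 − 0.920000) = 0.979200
Series (subsea control module and hydraulic power unit): 0.840000 × 0.860000 = 0.722400
Parallel (master valve solenoid and [0.722400]): 1 − (1 − 0.960000)(1 − 0.722400) = 0.988896
Series (chemical-injection pump, [0.979200], and [0.988896]): 0.760000 × 0.979200 × 0.988896 = 0.7359

0.7359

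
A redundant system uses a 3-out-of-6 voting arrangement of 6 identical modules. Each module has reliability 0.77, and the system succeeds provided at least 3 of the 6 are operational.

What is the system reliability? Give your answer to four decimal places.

0.9720

R = Σ_{i=3}^{6} C(6,i) p^i (1−p)^{6−i} with p = 0.77
C(6,3)·0.77^3·0.23^3 = 0.111093
C(6,4)·0.77^4·0.23^2 = 0.278939
C(6,5)·0.77^5·0.23^1 = 0.373536
C(6,6)·0.77^6·0.23^0 = 0.208422
Sum = 0.9720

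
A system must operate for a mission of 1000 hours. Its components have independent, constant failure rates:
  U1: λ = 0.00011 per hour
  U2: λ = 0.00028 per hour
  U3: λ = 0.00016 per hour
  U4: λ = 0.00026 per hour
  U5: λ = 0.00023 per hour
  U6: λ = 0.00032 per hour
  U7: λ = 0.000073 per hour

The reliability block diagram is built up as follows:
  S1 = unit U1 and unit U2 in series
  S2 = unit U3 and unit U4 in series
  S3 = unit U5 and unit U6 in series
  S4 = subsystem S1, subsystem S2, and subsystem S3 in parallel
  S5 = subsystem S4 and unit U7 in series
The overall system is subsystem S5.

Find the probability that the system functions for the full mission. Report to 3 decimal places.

R(U1) = exp(−0.00011 × 1000) = 0.89583
R(U2) = exp(−0.00028 × 1000) = 0.75578
R(U3) = exp(−0.00016 × 1000) = 0.85214
R(U4) = exp(−0.00026 × 1000) = 0.77105
R(U5) = exp(−0.00023 × 1000) = 0.79453
R(U6) = exp(−0.00032 × 1000) = 0.72615
R(U7) = exp(−0.000073 × 1000) = 0.92960
Series (U1 and U2): 0.89583 × 0.75578 = 0.67705
Series (U3 and U4): 0.85214 × 0.77105 = 0.65704
Series (U5 and U6): 0.79453 × 0.72615 = 0.57695
Parallel ([0.67705], [0.65704], and [0.57695]): 1 − (1 − 0.67705)(1 − 0.65704)(1 − 0.57695) = 0.95314
Series ([0.95314] and U7): 0.95314 × 0.92960 = 0.886

0.886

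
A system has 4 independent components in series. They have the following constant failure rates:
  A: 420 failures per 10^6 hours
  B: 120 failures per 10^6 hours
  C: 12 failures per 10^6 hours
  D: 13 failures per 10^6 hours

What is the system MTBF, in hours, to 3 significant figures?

1770

Series of exponential components: λ_sys = Σ λ_i
λ_sys = 0.00042 + 0.00012 + 0.000012 + 0.000013 = 5.6500e-04 /h
MTBF = 1 / λ_sys = 1770 h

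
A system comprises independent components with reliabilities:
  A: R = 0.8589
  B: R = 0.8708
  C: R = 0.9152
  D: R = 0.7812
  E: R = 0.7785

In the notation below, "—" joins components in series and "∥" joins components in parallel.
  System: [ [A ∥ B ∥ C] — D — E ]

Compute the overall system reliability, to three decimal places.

Parallel (A, B, and C): 1 − (1 − 0.85890)(1 − 0.87080)(1 − 0.91520) = 0.99845
Series ([0.99845], D, and E): 0.99845 × 0.78120 × 0.77850 = 0.607

0.607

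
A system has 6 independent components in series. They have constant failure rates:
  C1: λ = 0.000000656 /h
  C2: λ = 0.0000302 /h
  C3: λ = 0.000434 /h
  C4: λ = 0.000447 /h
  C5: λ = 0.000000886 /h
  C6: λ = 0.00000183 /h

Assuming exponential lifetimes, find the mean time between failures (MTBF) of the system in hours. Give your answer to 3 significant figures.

Series of exponential components: λ_sys = Σ λ_i
λ_sys = 0.000000656 + 0.0000302 + 0.000434 + 0.000447 + 0.000000886 + 0.00000183 = 9.1457e-04 /h
MTBF = 1 / λ_sys = 1090 h

1090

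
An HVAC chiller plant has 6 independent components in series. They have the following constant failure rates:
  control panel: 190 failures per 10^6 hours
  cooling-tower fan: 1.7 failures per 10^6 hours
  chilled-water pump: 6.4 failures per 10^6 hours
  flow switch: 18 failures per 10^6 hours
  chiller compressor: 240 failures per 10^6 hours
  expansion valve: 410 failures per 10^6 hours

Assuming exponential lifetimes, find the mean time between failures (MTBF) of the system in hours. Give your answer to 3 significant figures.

Series of exponential components: λ_sys = Σ λ_i
λ_sys = 0.00019 + 0.0000017 + 0.0000064 + 0.000018 + 0.00024 + 0.00041 = 8.6610e-04 /h
MTBF = 1 / λ_sys = 1150 h

1150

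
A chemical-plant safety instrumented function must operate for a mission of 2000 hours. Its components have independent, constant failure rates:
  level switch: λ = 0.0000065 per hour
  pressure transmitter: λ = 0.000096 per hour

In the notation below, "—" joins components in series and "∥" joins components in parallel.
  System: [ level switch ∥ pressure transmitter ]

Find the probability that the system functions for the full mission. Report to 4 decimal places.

0.9977

R(level switch) = exp(−0.0000065 × 2000) = 0.987084
R(pressure transmitter) = exp(−0.000096 × 2000) = 0.825307
Parallel (level switch and pressure transmitter): 1 − (1 − 0.987084)(1 − 0.825307) = 0.9977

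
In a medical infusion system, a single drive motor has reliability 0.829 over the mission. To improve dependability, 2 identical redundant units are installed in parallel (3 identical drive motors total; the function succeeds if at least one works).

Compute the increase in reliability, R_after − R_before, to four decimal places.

0.1660

R_before = 0.829
R_after = 1 − (1 − 0.829)^3 = 0.9950
ΔR = 0.9950 − 0.829 = 0.1660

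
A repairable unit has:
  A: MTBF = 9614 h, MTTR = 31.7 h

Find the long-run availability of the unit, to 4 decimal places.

A(A) = MTBF/(MTBF+MTTR) = 9614/(9614+31.7) = 0.9967

0.9967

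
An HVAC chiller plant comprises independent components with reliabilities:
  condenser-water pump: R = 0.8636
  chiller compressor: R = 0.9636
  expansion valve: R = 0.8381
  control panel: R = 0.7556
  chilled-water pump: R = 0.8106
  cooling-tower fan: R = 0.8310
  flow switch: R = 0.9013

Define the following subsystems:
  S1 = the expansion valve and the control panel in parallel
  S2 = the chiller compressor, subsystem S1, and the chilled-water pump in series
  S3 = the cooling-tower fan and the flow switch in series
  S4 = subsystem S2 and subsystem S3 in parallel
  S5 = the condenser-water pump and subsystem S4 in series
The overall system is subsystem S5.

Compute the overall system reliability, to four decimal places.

Parallel (expansion valve and control panel): 1 − (1 − 0.838100)(1 − 0.755600) = 0.960432
Series (chiller compressor, [0.960432], and chilled-water pump): 0.963600 × 0.960432 × 0.810600 = 0.750188
Series (cooling-tower fan and flow switch): 0.831000 × 0.901300 = 0.748980
Parallel ([0.750188] and [0.748980]): 1 − (1 − 0.750188)(1 − 0.748980) = 0.937292
Series (condenser-water pump and [0.937292]): 0.863600 × 0.937292 = 0.8094

0.8094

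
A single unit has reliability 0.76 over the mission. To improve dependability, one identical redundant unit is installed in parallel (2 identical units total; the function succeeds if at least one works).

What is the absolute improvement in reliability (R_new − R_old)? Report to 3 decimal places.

R_before = 0.76
R_after = 1 − (1 − 0.76)^2 = 0.942
ΔR = 0.942 − 0.76 = 0.182

0.182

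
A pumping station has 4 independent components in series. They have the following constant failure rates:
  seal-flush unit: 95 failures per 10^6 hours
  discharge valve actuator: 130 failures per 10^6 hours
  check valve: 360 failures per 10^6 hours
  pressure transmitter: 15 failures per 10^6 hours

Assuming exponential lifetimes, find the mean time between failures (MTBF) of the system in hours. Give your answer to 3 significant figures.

1670

Series of exponential components: λ_sys = Σ λ_i
λ_sys = 0.000095 + 0.00013 + 0.00036 + 0.000015 = 6.0000e-04 /h
MTBF = 1 / λ_sys = 1670 h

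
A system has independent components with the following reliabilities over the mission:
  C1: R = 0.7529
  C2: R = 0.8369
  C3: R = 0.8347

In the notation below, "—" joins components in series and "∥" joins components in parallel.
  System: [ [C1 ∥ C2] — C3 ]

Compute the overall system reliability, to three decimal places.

Parallel (C1 and C2): 1 − (1 − 0.75290)(1 − 0.83690) = 0.95970
Series ([0.95970] and C3): 0.95970 × 0.83470 = 0.801

0.801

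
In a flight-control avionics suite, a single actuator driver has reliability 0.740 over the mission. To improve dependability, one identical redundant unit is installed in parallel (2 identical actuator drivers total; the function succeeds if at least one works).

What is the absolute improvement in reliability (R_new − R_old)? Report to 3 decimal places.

0.192

R_before = 0.740
R_after = 1 − (1 − 0.740)^2 = 0.932
ΔR = 0.932 − 0.740 = 0.192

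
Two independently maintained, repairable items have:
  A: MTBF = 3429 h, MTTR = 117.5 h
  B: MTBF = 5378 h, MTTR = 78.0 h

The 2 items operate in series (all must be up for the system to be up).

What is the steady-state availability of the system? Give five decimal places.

A(A) = MTBF/(MTBF+MTTR) = 3429/(3429+117.5) = 0.966869
A(B) = MTBF/(MTBF+MTTR) = 5378/(5378+78.0) = 0.985704
Series availability: 0.966869 × 0.985704 = 0.95305

0.95305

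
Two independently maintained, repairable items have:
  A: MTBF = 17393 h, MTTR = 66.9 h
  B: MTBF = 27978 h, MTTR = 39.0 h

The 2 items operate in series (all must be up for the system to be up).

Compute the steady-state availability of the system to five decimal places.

0.99478

A(A) = MTBF/(MTBF+MTTR) = 17393/(17393+66.9) = 0.996168
A(B) = MTBF/(MTBF+MTTR) = 27978/(27978+39.0) = 0.998608
Series availability: 0.996168 × 0.998608 = 0.99478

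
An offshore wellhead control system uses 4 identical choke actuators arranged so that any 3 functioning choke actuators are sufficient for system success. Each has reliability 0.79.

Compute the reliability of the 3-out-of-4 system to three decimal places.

0.804

R = Σ_{i=3}^{4} C(4,i) p^i (1−p)^{4−i} with p = 0.79
C(4,3)·0.79^3·0.21^1 = 0.41415
C(4,4)·0.79^4·0.21^0 = 0.38950
Sum = 0.804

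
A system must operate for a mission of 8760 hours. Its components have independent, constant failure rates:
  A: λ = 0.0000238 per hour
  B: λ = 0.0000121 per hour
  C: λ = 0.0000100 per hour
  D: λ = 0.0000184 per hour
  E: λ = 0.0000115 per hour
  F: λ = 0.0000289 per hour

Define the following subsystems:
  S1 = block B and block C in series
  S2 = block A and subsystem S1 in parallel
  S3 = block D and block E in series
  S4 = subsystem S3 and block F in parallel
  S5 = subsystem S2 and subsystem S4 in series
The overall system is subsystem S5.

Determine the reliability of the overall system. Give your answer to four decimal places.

R(A) = exp(−0.0000238 × 8760) = 0.811811
R(B) = exp(−0.0000121 × 8760) = 0.899428
R(C) = exp(−0.0000100 × 8760) = 0.916127
R(D) = exp(−0.0000184 × 8760) = 0.851135
R(E) = exp(−0.0000115 × 8760) = 0.904168
R(F) = exp(−0.0000289 × 8760) = 0.776341
Series (B and C): 0.899428 × 0.916127 = 0.823990
Parallel (A and [0.823990]): 1 − (1 − 0.811811)(1 − 0.823990) = 0.966877
Series (D and E): 0.851135 × 0.904168 = 0.769569
Parallel ([0.769569] and F): 1 − (1 − 0.769569)(1 − 0.776341) = 0.948462
Series ([0.966877] and [0.948462]): 0.966877 × 0.948462 = 0.9170

0.9170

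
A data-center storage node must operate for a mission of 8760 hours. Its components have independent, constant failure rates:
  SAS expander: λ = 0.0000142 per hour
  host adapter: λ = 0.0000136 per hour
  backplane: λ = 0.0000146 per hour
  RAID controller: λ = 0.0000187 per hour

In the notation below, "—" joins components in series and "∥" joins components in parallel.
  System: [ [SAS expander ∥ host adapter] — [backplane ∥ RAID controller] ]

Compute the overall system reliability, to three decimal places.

R(SAS expander) = exp(−0.0000142 × 8760) = 0.88303
R(host adapter) = exp(−0.0000136 × 8760) = 0.88769
R(backplane) = exp(−0.0000146 × 8760) = 0.87994
R(RAID controller) = exp(−0.0000187 × 8760) = 0.84890
Parallel (SAS expander and host adapter): 1 − (1 − 0.88303)(1 − 0.88769) = 0.98686
Parallel (backplane and RAID controller): 1 − (1 − 0.87994)(1 − 0.84890) = 0.98186
Series ([0.98686] and [0.98186]): 0.98686 × 0.98186 = 0.969

0.969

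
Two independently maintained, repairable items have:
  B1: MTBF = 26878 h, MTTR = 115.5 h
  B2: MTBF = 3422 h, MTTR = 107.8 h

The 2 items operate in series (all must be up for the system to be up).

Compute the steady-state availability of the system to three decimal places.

0.965

A(B1) = MTBF/(MTBF+MTTR) = 26878/(26878+115.5) = 0.995721
A(B2) = MTBF/(MTBF+MTTR) = 3422/(3422+107.8) = 0.969460
Series availability: 0.995721 × 0.969460 = 0.965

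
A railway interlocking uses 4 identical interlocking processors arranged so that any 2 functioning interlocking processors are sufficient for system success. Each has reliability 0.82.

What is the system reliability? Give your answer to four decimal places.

0.9798

R = Σ_{i=2}^{4} C(4,i) p^i (1−p)^{4−i} with p = 0.82
C(4,2)·0.82^2·0.18^2 = 0.130715
C(4,3)·0.82^3·0.18^1 = 0.396985
C(4,4)·0.82^4·0.18^0 = 0.452122
Sum = 0.9798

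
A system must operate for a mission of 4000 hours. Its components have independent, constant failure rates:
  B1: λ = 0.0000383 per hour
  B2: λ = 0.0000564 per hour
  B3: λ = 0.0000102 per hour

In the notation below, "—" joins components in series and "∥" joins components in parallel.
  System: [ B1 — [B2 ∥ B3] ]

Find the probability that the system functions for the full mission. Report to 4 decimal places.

0.8510

R(B1) = exp(−0.0000383 × 4000) = 0.857958
R(B2) = exp(−0.0000564 × 4000) = 0.798037
R(B3) = exp(−0.0000102 × 4000) = 0.960021
Parallel (B2 and B3): 1 − (1 − 0.798037)(1 − 0.960021) = 0.991926
Series (B1 and [0.991926]): 0.857958 × 0.991926 = 0.8510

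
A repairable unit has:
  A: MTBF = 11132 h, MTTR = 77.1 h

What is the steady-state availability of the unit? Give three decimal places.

0.993

A(A) = MTBF/(MTBF+MTTR) = 11132/(11132+77.1) = 0.993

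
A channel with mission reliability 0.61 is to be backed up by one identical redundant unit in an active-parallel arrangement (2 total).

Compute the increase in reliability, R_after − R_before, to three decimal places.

R_before = 0.61
R_after = 1 − (1 − 0.61)^2 = 0.848
ΔR = 0.848 − 0.61 = 0.238

0.238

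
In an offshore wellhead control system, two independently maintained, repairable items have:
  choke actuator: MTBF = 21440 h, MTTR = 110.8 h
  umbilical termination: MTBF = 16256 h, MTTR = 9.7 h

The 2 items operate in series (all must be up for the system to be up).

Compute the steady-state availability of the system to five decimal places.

A(choke actuator) = MTBF/(MTBF+MTTR) = 21440/(21440+110.8) = 0.994859
A(umbilical termination) = MTBF/(MTBF+MTTR) = 16256/(16256+9.7) = 0.999404
Series availability: 0.994859 × 0.999404 = 0.99427

0.99427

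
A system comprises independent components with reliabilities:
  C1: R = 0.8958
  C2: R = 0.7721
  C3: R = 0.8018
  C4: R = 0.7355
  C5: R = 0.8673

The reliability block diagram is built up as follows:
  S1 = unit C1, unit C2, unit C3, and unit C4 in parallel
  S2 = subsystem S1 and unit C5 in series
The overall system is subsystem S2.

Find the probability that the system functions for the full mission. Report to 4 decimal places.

Parallel (C1, C2, C3, and C4): 1 − (1 − 0.895800)(1 − 0.772100)(1 − 0.801800)(1 − 0.735500) = 0.998755
Series ([0.998755] and C5): 0.998755 × 0.867300 = 0.8662

0.8662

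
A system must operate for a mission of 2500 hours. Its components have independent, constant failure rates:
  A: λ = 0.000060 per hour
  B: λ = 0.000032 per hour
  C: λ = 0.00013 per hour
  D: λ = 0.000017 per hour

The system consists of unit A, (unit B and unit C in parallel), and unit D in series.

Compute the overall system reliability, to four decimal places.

R(A) = exp(−0.000060 × 2500) = 0.860708
R(B) = exp(−0.000032 × 2500) = 0.923116
R(C) = exp(−0.00013 × 2500) = 0.722527
R(D) = exp(−0.000017 × 2500) = 0.958390
Parallel (B and C): 1 − (1 − 0.923116)(1 − 0.722527) = 0.978667
Series (A, [0.978667], and D): 0.860708 × 0.978667 × 0.958390 = 0.8073

0.8073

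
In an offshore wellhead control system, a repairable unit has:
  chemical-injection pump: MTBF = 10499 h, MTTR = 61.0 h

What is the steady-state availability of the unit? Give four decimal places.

A(chemical-injection pump) = MTBF/(MTBF+MTTR) = 10499/(10499+61.0) = 0.9942

0.9942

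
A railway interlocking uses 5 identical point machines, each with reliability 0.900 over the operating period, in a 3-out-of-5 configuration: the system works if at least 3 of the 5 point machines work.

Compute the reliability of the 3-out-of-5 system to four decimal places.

0.9914

R = Σ_{i=3}^{5} C(5,i) p^i (1−p)^{5−i} with p = 0.900
C(5,3)·0.900^3·0.100^2 = 0.072900
C(5,4)·0.900^4·0.100^1 = 0.328050
C(5,5)·0.900^5·0.100^0 = 0.590490
Sum = 0.9914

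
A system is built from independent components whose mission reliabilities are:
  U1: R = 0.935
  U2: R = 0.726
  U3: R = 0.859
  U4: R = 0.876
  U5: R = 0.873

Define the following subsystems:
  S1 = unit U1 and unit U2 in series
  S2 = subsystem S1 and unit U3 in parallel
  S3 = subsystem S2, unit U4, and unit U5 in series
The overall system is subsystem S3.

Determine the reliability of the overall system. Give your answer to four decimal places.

0.7301

Series (U1 and U2): 0.935000 × 0.726000 = 0.678810
Parallel ([0.678810] and U3): 1 − (1 − 0.678810)(1 − 0.859000) = 0.954712
Series ([0.954712], U4, and U5): 0.954712 × 0.876000 × 0.873000 = 0.7301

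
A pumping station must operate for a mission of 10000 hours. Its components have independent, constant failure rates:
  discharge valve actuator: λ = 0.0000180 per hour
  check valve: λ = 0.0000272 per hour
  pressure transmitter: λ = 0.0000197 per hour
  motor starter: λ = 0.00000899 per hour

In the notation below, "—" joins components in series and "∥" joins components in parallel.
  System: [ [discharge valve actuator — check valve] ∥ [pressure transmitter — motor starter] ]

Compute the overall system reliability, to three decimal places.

R(discharge valve actuator) = exp(−0.0000180 × 10000) = 0.83527
R(check valve) = exp(−0.0000272 × 10000) = 0.76185
R(pressure transmitter) = exp(−0.0000197 × 10000) = 0.82119
R(motor starter) = exp(−0.00000899 × 10000) = 0.91402
Series (discharge valve actuator and check valve): 0.83527 × 0.76185 = 0.63635
Series (pressure transmitter and motor starter): 0.82119 × 0.91402 = 0.75058
Parallel ([0.63635] and [0.75058]): 1 − (1 − 0.63635)(1 − 0.75058) = 0.909

0.909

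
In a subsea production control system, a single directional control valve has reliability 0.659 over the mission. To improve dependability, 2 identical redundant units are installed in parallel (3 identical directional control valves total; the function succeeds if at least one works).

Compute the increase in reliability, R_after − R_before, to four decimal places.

R_before = 0.659
R_after = 1 − (1 − 0.659)^3 = 0.9603
ΔR = 0.9603 − 0.659 = 0.3013

0.3013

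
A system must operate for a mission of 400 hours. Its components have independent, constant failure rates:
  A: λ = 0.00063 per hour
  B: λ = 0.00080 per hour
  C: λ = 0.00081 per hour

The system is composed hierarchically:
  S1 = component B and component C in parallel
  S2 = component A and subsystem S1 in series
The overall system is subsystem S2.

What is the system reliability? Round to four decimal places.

R(A) = exp(−0.00063 × 400) = 0.777245
R(B) = exp(−0.00080 × 400) = 0.726149
R(C) = exp(−0.00081 × 400) = 0.723250
Parallel (B and C): 1 − (1 − 0.726149)(1 − 0.723250) = 0.924212
Series (A and [0.924212]): 0.777245 × 0.924212 = 0.7183

0.7183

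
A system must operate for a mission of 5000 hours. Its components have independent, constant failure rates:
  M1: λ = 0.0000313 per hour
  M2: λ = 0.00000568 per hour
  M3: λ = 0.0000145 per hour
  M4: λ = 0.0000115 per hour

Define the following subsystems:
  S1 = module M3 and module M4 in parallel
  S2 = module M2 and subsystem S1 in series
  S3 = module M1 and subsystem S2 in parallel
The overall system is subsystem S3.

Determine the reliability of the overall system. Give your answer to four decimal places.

R(M1) = exp(−0.0000313 × 5000) = 0.855132
R(M2) = exp(−0.00000568 × 5000) = 0.971999
R(M3) = exp(−0.0000145 × 5000) = 0.930066
R(M4) = exp(−0.0000115 × 5000) = 0.944122
Parallel (M3 and M4): 1 − (1 − 0.930066)(1 − 0.944122) = 0.996092
Series (M2 and [0.996092]): 0.971999 × 0.996092 = 0.968200
Parallel (M1 and [0.968200]): 1 − (1 − 0.855132)(1 − 0.968200) = 0.9954

0.9954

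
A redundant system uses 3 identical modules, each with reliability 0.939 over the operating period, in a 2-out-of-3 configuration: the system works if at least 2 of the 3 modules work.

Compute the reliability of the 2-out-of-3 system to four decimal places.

0.9893

R = Σ_{i=2}^{3} C(3,i) p^i (1−p)^{3−i} with p = 0.939
C(3,2)·0.939^2·0.061^1 = 0.161355
C(3,3)·0.939^3·0.061^0 = 0.827936
Sum = 0.9893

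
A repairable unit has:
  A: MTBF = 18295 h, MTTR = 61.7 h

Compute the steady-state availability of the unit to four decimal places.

0.9966

A(A) = MTBF/(MTBF+MTTR) = 18295/(18295+61.7) = 0.9966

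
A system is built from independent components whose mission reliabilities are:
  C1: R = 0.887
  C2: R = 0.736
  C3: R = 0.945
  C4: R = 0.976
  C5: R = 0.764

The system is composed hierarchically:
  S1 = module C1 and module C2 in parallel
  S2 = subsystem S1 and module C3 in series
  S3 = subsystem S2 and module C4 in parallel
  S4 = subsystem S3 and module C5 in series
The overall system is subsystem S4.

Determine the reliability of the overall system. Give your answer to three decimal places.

0.762

Parallel (C1 and C2): 1 − (1 − 0.88700)(1 − 0.73600) = 0.97017
Series ([0.97017] and C3): 0.97017 × 0.94500 = 0.91681
Parallel ([0.91681] and C4): 1 − (1 − 0.91681)(1 − 0.97600) = 0.99800
Series ([0.99800] and C5): 0.99800 × 0.76400 = 0.762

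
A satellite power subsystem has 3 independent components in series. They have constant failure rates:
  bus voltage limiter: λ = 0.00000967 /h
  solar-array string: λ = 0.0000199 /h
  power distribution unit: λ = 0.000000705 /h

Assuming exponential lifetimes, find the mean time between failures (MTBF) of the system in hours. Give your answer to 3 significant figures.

Series of exponential components: λ_sys = Σ λ_i
λ_sys = 0.00000967 + 0.0000199 + 0.000000705 = 3.0275e-05 /h
MTBF = 1 / λ_sys = 33000 h

33000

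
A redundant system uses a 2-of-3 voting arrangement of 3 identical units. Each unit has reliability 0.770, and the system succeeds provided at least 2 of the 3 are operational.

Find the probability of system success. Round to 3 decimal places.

R = Σ_{i=2}^{3} C(3,i) p^i (1−p)^{3−i} with p = 0.770
C(3,2)·0.770^2·0.230^1 = 0.40910
C(3,3)·0.770^3·0.230^0 = 0.45653
Sum = 0.866

0.866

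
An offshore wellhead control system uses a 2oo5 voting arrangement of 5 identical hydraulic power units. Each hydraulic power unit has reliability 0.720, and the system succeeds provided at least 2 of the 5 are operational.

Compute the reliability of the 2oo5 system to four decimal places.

R = Σ_{i=2}^{5} C(5,i) p^i (1−p)^{5−i} with p = 0.720
C(5,2)·0.720^2·0.280^3 = 0.113799
C(5,3)·0.720^3·0.280^2 = 0.292626
C(5,4)·0.720^4·0.280^1 = 0.376234
C(5,5)·0.720^5·0.280^0 = 0.193492
Sum = 0.9762

0.9762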